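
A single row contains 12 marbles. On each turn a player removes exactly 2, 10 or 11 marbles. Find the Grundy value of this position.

2

Compute g(0), g(1), … for moves {2, 10, 11}:
g(0) = mex{} = 0
g(1) = mex{} = 0
g(2) = mex{0} = 1
g(3) = mex{0} = 1
g(4) = mex{1} = 0
g(5) = mex{1} = 0
g(6) = mex{0} = 1
g(7) = mex{0} = 1
g(8) = mex{1} = 0
g(9) = mex{1} = 0
g(10) = mex{0} = 1
g(11) = mex{0} = 1
g(12) = mex{0,1} = 2
So g(12) = 2.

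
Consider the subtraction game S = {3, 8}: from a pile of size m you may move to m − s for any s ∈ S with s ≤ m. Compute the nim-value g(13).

0

Compute g(0), g(1), … for moves {3, 8}:
k:     0  1  2  3  4  5  6  7  8  9 10 11 12 13
g(k):  0  0  0  1  1  1  0  0  2  1  1  0  0  0
So g(13) = 0.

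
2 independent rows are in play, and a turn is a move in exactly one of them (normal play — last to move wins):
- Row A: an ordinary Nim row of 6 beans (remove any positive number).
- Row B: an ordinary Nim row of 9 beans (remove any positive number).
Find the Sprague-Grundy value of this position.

Row A is a plain Nim row of size 6, so its Grundy value is 6.
Row B is a plain Nim row of size 9, so its Grundy value is 9.
The value of a disjunctive sum is the nim-sum of the parts.
Combined value = 6 XOR 9 = 15.

15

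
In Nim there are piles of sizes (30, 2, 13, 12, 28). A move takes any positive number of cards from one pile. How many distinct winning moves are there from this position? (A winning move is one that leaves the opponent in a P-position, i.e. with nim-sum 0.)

1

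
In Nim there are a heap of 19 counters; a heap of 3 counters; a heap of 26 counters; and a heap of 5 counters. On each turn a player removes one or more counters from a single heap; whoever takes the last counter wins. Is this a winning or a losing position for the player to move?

Nim-sum: 19 ⊕ 3 ⊕ 26 ⊕ 5 = 15.
The nim-sum is 15 ≠ 0, so this is an N-position: the player to move can win.

Winning position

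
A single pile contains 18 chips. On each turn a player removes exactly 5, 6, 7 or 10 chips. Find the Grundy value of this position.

Compute g(0), g(1), … for moves {5, 6, 7, 10}:
k:     0  1  2  3  4  5  6  7  8  9 10 11 12 13 14 15 16 17 18
g(k):  0  0  0  0  0  1  1  1  1  1  2  2  2  2  2  0  0  0  0
So g(18) = 0.

0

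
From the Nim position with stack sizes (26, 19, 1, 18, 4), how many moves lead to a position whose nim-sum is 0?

Compute the nim-sum pairwise:
26 XOR 19 = 9
9 XOR 1 = 8
8 XOR 18 = 26
26 XOR 4 = 30
The overall nim-sum is X = 30. A stack of size p has a winning move iff p XOR X < p (reduce it to p XOR X).
  26: 26 XOR 30 = 4 < 26 — winning move (to 4).
  19: 19 XOR 30 = 13 < 19 — winning move (to 13).
  1: 1 XOR 30 = 31 ≥ 1 — no move.
  18: 18 XOR 30 = 12 < 18 — winning move (to 12).
  4: 4 XOR 30 = 26 ≥ 4 — no move.
That gives 3 winning moves.

3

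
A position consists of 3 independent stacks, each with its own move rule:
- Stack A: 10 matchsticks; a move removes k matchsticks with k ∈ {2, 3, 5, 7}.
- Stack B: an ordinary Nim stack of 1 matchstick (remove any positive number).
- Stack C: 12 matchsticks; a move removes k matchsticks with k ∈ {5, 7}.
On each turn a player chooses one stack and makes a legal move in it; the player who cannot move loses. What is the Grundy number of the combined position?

1

For stack A, compute g(0), g(1), … with moves {2, 3, 5, 7}:
k:     0  1  2  3  4  5  6  7  8  9 10
g(k):  0  0  1  1  2  2  3  3  4  0  0
So g(10) = 0.
Stack B is a plain Nim stack of size 1, so its Grundy value is 1.
Grundy values for stack C (subtraction set {5, 7}):
g(0) = mex{} = 0
g(1) = mex{} = 0
g(2) = mex{} = 0
g(3) = mex{} = 0
g(4) = mex{} = 0
g(5) = mex{0} = 1
g(6) = mex{0} = 1
g(7) = mex{0} = 1
g(8) = mex{0} = 1
g(9) = mex{0} = 1
g(10) = mex{0,1} = 2
g(11) = mex{0,1} = 2
g(12) = mex{1} = 0
So g(12) = 0.
By the Sprague-Grundy theorem, the Grundy value of a sum of independent games is the XOR of the component values.
Combined value = 0 XOR 1 XOR 0 = 1.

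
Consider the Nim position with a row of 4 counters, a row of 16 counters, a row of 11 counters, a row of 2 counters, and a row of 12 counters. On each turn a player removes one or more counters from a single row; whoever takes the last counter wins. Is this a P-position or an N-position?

N-position

Nim-sum: 4 ^ 16 ^ 11 ^ 2 ^ 12 = 17.
The nim-sum is 17 ≠ 0, so this is an N-position: the player to move can win.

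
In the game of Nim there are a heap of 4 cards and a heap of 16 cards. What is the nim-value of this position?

20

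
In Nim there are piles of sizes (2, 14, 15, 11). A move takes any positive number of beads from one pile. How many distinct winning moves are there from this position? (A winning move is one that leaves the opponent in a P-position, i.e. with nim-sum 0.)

Bitwise XOR of the heap sizes:
  0010  (2)
  1110  (14)
  1111  (15)
  1011  (11)
  ----
  1000  (8)
The overall nim-sum is X = 8. A pile of size p has a winning move iff p XOR X < p (reduce it to p XOR X).
  2: 2 XOR 8 = 10 ≥ 2 — no move.
  14: 14 XOR 8 = 6 < 14 — winning move (to 6).
  15: 15 XOR 8 = 7 < 15 — winning move (to 7).
  11: 11 XOR 8 = 3 < 11 — winning move (to 3).
That gives 3 winning moves.

3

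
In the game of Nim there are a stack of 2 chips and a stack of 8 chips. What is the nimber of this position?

10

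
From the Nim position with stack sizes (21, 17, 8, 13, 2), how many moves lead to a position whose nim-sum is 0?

1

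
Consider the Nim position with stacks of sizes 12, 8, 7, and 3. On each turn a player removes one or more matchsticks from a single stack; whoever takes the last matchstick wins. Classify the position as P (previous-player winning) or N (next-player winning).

P-position

Nim-sum: 12 ^ 8 ^ 7 ^ 3 = 0.
The nim-sum is 0, so this is a P-position: the player to move is in a losing position under optimal play.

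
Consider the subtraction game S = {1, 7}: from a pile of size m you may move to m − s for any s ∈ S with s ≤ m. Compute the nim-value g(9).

Build the Grundy sequence with g(k) = mex{g(k−s) : s ∈ {1, 7}, s ≤ k}:
g(0) = mex{} = 0
g(1) = mex{0} = 1
g(2) = mex{1} = 0
g(3) = mex{0} = 1
g(4) = mex{1} = 0
g(5) = mex{0} = 1
g(6) = mex{1} = 0
g(7) = mex{0} = 1
g(8) = mex{1} = 0
g(9) = mex{0} = 1
So g(9) = 1.

1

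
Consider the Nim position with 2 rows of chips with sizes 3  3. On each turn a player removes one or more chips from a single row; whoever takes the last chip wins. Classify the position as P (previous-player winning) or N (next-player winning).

P-position

Nim-sum: 3 XOR 3 = 0.
The nim-sum is 0, so this is a P-position: the player to move is in a losing position under optimal play.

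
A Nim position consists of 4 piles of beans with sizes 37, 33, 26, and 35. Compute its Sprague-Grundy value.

61

Compute the nim-sum pairwise:
37 ^ 33 = 4
4 ^ 26 = 30
30 ^ 35 = 61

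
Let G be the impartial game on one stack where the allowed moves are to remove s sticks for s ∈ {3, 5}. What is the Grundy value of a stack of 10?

Grundy values for subtraction set {3, 5}:
k:     0  1  2  3  4  5  6  7  8  9 10
g(k):  0  0  0  1  1  1  2  2  0  0  0
So g(10) = 0.

0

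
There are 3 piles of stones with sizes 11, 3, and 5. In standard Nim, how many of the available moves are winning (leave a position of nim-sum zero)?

1

Nim-sum: 11 XOR 3 XOR 5 = 13.
The overall nim-sum is X = 13. A pile of size p has a winning move iff p XOR X < p (reduce it to p XOR X).
  11: 11 XOR 13 = 6 < 11 — winning move (to 6).
  3: 3 XOR 13 = 14 ≥ 3 — no move.
  5: 5 XOR 13 = 8 ≥ 5 — no move.
That gives 1 winning move.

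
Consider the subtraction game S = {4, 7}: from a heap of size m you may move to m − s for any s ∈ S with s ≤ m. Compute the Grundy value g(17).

1

Build the Grundy sequence with g(k) = mex{g(k−s) : s ∈ {4, 7}, s ≤ k}:
k:     0  1  2  3  4  5  6  7  8  9 10 11 12 13 14 15 16 17
g(k):  0  0  0  0  1  1  1  1  2  2  2  0  0  0  0  1  1  1
So g(17) = 1.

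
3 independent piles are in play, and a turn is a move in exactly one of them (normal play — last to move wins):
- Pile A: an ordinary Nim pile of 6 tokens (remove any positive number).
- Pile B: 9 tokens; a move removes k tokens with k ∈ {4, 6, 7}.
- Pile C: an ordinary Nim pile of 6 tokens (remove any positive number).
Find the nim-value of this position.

Pile A is a plain Nim pile of size 6, so its Grundy value is 6.
For pile B, compute g(0), g(1), … with moves {4, 6, 7}:
k:     0  1  2  3  4  5  6  7  8  9
g(k):  0  0  0  0  1  1  1  1  2  2
So g(9) = 2.
Pile C is a plain Nim pile of size 6, so its Grundy value is 6.
By the Sprague-Grundy theorem, the Grundy value of a sum of independent games is the XOR of the component values.
Combined value = 6 XOR 2 XOR 6 = 2.

2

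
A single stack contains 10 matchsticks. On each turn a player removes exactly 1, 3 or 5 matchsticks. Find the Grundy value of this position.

Grundy values for subtraction set {1, 3, 5}:
g(0) = mex{} = 0
g(1) = mex{0} = 1
g(2) = mex{1} = 0
g(3) = mex{0} = 1
g(4) = mex{1} = 0
g(5) = mex{0} = 1
g(6) = mex{1} = 0
g(7) = mex{0} = 1
g(8) = mex{1} = 0
g(9) = mex{0} = 1
g(10) = mex{1} = 0
So g(10) = 0.

0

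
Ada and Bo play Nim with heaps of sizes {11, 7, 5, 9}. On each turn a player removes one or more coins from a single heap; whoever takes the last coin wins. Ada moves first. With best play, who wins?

Bo wins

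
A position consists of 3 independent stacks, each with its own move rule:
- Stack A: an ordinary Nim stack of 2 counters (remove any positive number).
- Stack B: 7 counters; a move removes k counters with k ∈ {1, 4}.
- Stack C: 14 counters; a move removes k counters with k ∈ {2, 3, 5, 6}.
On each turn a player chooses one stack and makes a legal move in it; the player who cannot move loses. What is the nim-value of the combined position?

1

Stack A is a plain Nim stack of size 2, so its Grundy value is 2.
For stack B, compute g(0), g(1), … with moves {1, 4}:
g(0) = mex{} = 0
g(1) = mex{0} = 1
g(2) = mex{1} = 0
g(3) = mex{0} = 1
g(4) = mex{0,1} = 2
g(5) = mex{1,2} = 0
g(6) = mex{0} = 1
g(7) = mex{1} = 0
So g(7) = 0.
For stack C, compute g(0), g(1), … with moves {2, 3, 5, 6}:
k:     0  1  2  3  4  5  6  7  8  9 10 11 12 13 14
g(k):  0  0  1  1  2  2  3  3  0  0  1  1  2  2  3
So g(14) = 3.
By the Sprague-Grundy theorem, the Grundy value of a sum of independent games is the XOR of the component values.
Combined value = 2 XOR 0 XOR 3 = 1.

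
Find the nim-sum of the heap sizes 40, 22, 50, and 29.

Bitwise XOR of the heap sizes:
  101000  (40)
  010110  (22)
  110010  (50)
  011101  (29)
  ------
  010001  (17)

17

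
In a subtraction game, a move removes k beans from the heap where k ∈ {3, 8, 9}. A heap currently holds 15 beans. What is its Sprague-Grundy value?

1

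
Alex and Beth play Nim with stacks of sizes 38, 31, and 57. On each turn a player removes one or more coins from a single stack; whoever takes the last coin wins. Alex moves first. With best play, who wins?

Beth wins

Write each in binary and XOR column by column:
  100110  (38)
  011111  (31)
  111001  (57)
  ------
  000000  (0)
The nim-sum is 0, so this is a P-position: the player to move is in a losing position under optimal play; Alex is about to move from it and so loses — Beth wins.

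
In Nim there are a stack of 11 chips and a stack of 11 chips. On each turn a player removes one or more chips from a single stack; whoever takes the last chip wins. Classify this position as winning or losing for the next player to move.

Losing position

Nim-sum: 11 ^ 11 = 0.
The nim-sum is 0, so this is a P-position: the player to move is in a losing position under optimal play.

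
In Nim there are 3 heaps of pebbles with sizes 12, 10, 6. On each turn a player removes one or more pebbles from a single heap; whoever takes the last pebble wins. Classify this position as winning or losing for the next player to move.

Write each in binary and XOR column by column:
  1100  (12)
  1010  (10)
  0110  (6)
  ----
  0000  (0)
The nim-sum is 0, so this is a P-position: the player to move is in a losing position under optimal play.

Losing position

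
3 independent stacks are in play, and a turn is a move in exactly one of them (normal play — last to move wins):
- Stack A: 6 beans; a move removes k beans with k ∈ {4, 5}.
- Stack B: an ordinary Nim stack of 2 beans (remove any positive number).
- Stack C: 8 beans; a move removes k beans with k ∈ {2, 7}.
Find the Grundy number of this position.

1

For stack A, compute g(0), g(1), … with moves {4, 5}:
k:     0  1  2  3  4  5  6
g(k):  0  0  0  0  1  1  1
So g(6) = 1.
Stack B is a plain Nim stack of size 2, so its Grundy value is 2.
Grundy values for stack C (subtraction set {2, 7}):
g(0) = mex{} = 0
g(1) = mex{} = 0
g(2) = mex{0} = 1
g(3) = mex{0} = 1
g(4) = mex{1} = 0
g(5) = mex{1} = 0
g(6) = mex{0} = 1
g(7) = mex{0} = 1
g(8) = mex{0,1} = 2
So g(8) = 2.
By the Sprague-Grundy theorem, the Grundy value of a sum of independent games is the XOR of the component values.
Combined value = 1 XOR 2 XOR 2 = 1.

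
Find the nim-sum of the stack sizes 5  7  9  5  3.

13

Nim-sum: 5 ^ 7 ^ 9 ^ 5 ^ 3 = 13.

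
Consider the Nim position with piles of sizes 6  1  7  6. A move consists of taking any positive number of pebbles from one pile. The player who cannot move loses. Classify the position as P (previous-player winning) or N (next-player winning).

N-position

Nim-sum: 6 XOR 1 XOR 7 XOR 6 = 6.
The nim-sum is 6 ≠ 0, so this is an N-position: the player to move can win.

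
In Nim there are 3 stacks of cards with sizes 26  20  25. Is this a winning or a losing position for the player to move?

Winning position

Bitwise XOR of the heap sizes:
  11010  (26)
  10100  (20)
  11001  (25)
  -----
  10111  (23)
The nim-sum is 23 ≠ 0, so this is an N-position: the player to move can win.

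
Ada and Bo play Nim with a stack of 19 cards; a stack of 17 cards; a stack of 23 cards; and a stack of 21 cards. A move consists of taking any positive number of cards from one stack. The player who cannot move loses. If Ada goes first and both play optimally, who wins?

Nim-sum: 19 ^ 17 ^ 23 ^ 21 = 0.
The nim-sum is 0, so this is a P-position: the player to move is in a losing position under optimal play; Ada is about to move from it and so loses — Bo wins.

Bo wins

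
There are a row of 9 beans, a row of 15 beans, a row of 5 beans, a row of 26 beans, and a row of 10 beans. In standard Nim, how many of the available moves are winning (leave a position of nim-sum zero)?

1

Bitwise XOR of the heap sizes:
  01001  (9)
  01111  (15)
  00101  (5)
  11010  (26)
  01010  (10)
  -----
  10011  (19)
The overall nim-sum is X = 19. A row of size p has a winning move iff p XOR X < p (reduce it to p XOR X).
  9: 9 XOR 19 = 26 ≥ 9 — no move.
  15: 15 XOR 19 = 28 ≥ 15 — no move.
  5: 5 XOR 19 = 22 ≥ 5 — no move.
  26: 26 XOR 19 = 9 < 26 — winning move (to 9).
  10: 10 XOR 19 = 25 ≥ 10 — no move.
That gives 1 winning move.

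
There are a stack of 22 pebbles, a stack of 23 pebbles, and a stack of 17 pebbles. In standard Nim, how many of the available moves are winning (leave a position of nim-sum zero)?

3

Nim-sum: 22 ^ 23 ^ 17 = 16.
The overall nim-sum is X = 16. A stack of size p has a winning move iff p XOR X < p (reduce it to p XOR X).
  22: 22 XOR 16 = 6 < 22 — winning move (to 6).
  23: 23 XOR 16 = 7 < 23 — winning move (to 7).
  17: 17 XOR 16 = 1 < 17 — winning move (to 1).
That gives 3 winning moves.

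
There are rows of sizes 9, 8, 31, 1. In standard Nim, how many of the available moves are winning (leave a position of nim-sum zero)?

Compute the nim-sum pairwise:
9 XOR 8 = 1
1 XOR 31 = 30
30 XOR 1 = 31
The overall nim-sum is X = 31. A row of size p has a winning move iff p XOR X < p (reduce it to p XOR X).
  9: 9 XOR 31 = 22 ≥ 9 — no move.
  8: 8 XOR 31 = 23 ≥ 8 — no move.
  31: 31 XOR 31 = 0 < 31 — winning move (to 0).
  1: 1 XOR 31 = 30 ≥ 1 — no move.
That gives 1 winning move.

1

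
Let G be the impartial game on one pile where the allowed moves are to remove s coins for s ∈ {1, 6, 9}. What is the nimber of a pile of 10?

Grundy values for subtraction set {1, 6, 9}:
g(0) = mex{} = 0
g(1) = mex{0} = 1
g(2) = mex{1} = 0
g(3) = mex{0} = 1
g(4) = mex{1} = 0
g(5) = mex{0} = 1
g(6) = mex{0,1} = 2
g(7) = mex{1,2} = 0
g(8) = mex{0} = 1
g(9) = mex{0,1} = 2
g(10) = mex{0,1,2} = 3
So g(10) = 3.

3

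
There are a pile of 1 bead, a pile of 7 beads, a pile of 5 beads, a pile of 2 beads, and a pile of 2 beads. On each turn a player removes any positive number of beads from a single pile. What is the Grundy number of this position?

3

In binary:
  001  (1)
  111  (7)
  101  (5)
  010  (2)
  010  (2)
  ---
  011  (3)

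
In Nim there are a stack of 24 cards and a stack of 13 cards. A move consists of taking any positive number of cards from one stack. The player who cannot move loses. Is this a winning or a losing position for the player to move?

Winning position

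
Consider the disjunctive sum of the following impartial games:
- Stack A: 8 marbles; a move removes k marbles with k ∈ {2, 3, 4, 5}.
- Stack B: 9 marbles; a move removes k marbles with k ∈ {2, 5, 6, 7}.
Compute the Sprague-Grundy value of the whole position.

2

Build the Grundy sequence for stack A with g(k) = mex{g(k−s) : s ∈ {2, 3, 4, 5}, s ≤ k}:
k:     0  1  2  3  4  5  6  7  8
g(k):  0  0  1  1  2  2  3  0  0
So g(8) = 0.
Grundy values for stack B (subtraction set {2, 5, 6, 7}):
k:     0  1  2  3  4  5  6  7  8  9
g(k):  0  0  1  1  0  2  1  3  2  2
So g(9) = 2.
The value of a disjunctive sum is the nim-sum of the parts.
Combined value = 0 XOR 2 = 2.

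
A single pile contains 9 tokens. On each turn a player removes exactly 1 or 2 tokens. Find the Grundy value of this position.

0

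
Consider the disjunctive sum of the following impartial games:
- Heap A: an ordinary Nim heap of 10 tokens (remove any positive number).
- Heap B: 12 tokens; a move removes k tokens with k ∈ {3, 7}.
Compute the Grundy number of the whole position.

Heap A is a plain Nim heap of size 10, so its Grundy value is 10.
Build the Grundy sequence for heap B with g(k) = mex{g(k−s) : s ∈ {3, 7}, s ≤ k}:
g(0) = mex{} = 0
g(1) = mex{} = 0
g(2) = mex{} = 0
g(3) = mex{0} = 1
g(4) = mex{0} = 1
g(5) = mex{0} = 1
g(6) = mex{1} = 0
g(7) = mex{0,1} = 2
g(8) = mex{0,1} = 2
g(9) = mex{0} = 1
g(10) = mex{1,2} = 0
g(11) = mex{1,2} = 0
g(12) = mex{1} = 0
So g(12) = 0.
The value of a disjunctive sum is the nim-sum of the parts.
Combined value = 10 XOR 0 = 10.

10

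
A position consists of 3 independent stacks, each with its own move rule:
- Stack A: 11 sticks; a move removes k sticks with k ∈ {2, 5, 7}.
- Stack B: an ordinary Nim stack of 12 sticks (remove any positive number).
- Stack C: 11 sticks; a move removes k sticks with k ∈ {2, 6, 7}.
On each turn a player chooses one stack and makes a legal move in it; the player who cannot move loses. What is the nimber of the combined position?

14

For stack A, compute g(0), g(1), … with moves {2, 5, 7}:
k:     0  1  2  3  4  5  6  7  8  9 10 11
g(k):  0  0  1  1  0  2  1  3  2  2  0  3
So g(11) = 3.
Stack B is a plain Nim stack of size 12, so its Grundy value is 12.
Grundy values for stack C (subtraction set {2, 6, 7}):
k:     0  1  2  3  4  5  6  7  8  9 10 11
g(k):  0  0  1  1  0  0  1  1  2  0  3  1
So g(11) = 1.
The value of a disjunctive sum is the nim-sum of the parts.
Combined value = 3 XOR 12 XOR 1 = 14.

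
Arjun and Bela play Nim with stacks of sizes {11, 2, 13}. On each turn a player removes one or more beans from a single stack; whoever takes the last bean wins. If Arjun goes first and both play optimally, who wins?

Bitwise XOR of the heap sizes:
  1011  (11)
  0010  (2)
  1101  (13)
  ----
  0100  (4)
The nim-sum is 4 ≠ 0, so this is an N-position: the player to move can win; Arjun has a winning move.

Arjun wins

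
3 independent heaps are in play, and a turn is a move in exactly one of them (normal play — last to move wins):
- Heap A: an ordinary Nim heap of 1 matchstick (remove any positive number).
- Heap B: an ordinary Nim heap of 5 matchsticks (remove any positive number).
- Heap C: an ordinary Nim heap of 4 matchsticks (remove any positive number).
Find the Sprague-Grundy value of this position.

Heap A is a plain Nim heap of size 1, so its Grundy value is 1.
Heap B is a plain Nim heap of size 5, so its Grundy value is 5.
Heap C is a plain Nim heap of size 4, so its Grundy value is 4.
By the Sprague-Grundy theorem, the Grundy value of a sum of independent games is the XOR of the component values.
Combined value = 1 ⊕ 5 ⊕ 4 = 0.

0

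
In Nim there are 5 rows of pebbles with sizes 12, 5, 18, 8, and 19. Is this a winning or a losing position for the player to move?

Write each in binary and XOR column by column:
  01100  (12)
  00101  (5)
  10010  (18)
  01000  (8)
  10011  (19)
  -----
  00000  (0)
The nim-sum is 0, so this is a P-position: the player to move is in a losing position under optimal play.

Losing position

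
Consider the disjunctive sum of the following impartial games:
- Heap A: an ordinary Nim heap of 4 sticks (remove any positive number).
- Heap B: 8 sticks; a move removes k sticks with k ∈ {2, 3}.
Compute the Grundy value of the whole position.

5

Heap A is a plain Nim heap of size 4, so its Grundy value is 4.
Build the Grundy sequence for heap B with g(k) = mex{g(k−s) : s ∈ {2, 3}, s ≤ k}:
g(0) = mex{} = 0
g(1) = mex{} = 0
g(2) = mex{0} = 1
g(3) = mex{0} = 1
g(4) = mex{0,1} = 2
g(5) = mex{1} = 0
g(6) = mex{1,2} = 0
g(7) = mex{0,2} = 1
g(8) = mex{0} = 1
So g(8) = 1.
By the Sprague-Grundy theorem, the Grundy value of a sum of independent games is the XOR of the component values.
Combined value = 4 ⊕ 1 = 5.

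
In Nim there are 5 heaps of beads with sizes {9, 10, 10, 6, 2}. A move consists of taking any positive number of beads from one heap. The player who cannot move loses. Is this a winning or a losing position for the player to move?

Nim-sum: 9 ⊕ 10 ⊕ 10 ⊕ 6 ⊕ 2 = 13.
The nim-sum is 13 ≠ 0, so this is an N-position: the player to move can win.

Winning position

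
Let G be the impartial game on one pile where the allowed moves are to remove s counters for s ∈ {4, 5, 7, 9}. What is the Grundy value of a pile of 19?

1

Compute g(0), g(1), … for moves {4, 5, 7, 9}:
k:     0  1  2  3  4  5  6  7  8  9 10 11 12 13 14 15 16 17 18 19
g(k):  0  0  0  0  1  1  1  1  2  2  2  2  3  0  0  0  0  1  1  1
So g(19) = 1.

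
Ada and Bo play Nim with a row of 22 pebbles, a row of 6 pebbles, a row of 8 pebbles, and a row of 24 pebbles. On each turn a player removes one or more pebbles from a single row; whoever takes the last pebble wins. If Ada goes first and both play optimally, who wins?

Bo wins

Compute the nim-sum pairwise:
22 ⊕ 6 = 16
16 ⊕ 8 = 24
24 ⊕ 24 = 0
The nim-sum is 0, so this is a P-position: the player to move is in a losing position under optimal play; Ada is about to move from it and so loses — Bo wins.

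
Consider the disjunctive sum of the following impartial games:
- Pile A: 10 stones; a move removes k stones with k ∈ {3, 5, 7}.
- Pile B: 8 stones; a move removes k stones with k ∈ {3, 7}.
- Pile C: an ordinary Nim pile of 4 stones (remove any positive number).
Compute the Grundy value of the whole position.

For pile A, compute g(0), g(1), … with moves {3, 5, 7}:
g(0) = mex{} = 0
g(1) = mex{} = 0
g(2) = mex{} = 0
g(3) = mex{0} = 1
g(4) = mex{0} = 1
g(5) = mex{0} = 1
g(6) = mex{0,1} = 2
g(7) = mex{0,1} = 2
g(8) = mex{0,1} = 2
g(9) = mex{0,1,2} = 3
g(10) = mex{1,2} = 0
So g(10) = 0.
For pile B, compute g(0), g(1), … with moves {3, 7}:
k:     0  1  2  3  4  5  6  7  8
g(k):  0  0  0  1  1  1  0  2  2
So g(8) = 2.
Pile C is a plain Nim pile of size 4, so its Grundy value is 4.
The value of a disjunctive sum is the nim-sum of the parts.
Combined value = 0 XOR 2 XOR 4 = 6.

6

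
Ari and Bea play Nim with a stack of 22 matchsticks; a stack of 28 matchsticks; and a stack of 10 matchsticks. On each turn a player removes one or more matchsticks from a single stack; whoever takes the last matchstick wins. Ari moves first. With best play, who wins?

Bea wins

Compute the nim-sum pairwise:
22 XOR 28 = 10
10 XOR 10 = 0
The nim-sum is 0, so this is a P-position: the player to move is in a losing position under optimal play; Ari is about to move from it and so loses — Bea wins.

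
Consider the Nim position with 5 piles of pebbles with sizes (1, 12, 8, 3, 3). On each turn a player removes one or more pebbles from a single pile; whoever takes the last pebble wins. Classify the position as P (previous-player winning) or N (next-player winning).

N-position

Nim-sum: 1 XOR 12 XOR 8 XOR 3 XOR 3 = 5.
The nim-sum is 5 ≠ 0, so this is an N-position: the player to move can win.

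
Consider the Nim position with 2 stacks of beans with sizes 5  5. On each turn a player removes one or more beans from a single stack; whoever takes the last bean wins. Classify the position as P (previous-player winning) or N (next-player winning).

Compute the nim-sum pairwise:
5 XOR 5 = 0
The nim-sum is 0, so this is a P-position: the player to move is in a losing position under optimal play.

P-position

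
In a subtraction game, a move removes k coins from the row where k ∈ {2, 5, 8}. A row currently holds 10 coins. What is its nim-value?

0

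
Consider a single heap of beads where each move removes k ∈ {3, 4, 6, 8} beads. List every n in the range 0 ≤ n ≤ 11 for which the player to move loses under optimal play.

0, 1, 2, 11

Compute g(0), g(1), … for moves {3, 4, 6, 8}:
g(0) = mex{} = 0
g(1) = mex{} = 0
g(2) = mex{} = 0
g(3) = mex{0} = 1
g(4) = mex{0} = 1
g(5) = mex{0} = 1
g(6) = mex{0,1} = 2
g(7) = mex{0,1} = 2
g(8) = mex{0,1} = 2
g(9) = mex{0,1,2} = 3
g(10) = mex{0,1,2} = 3
g(11) = mex{1,2} = 0
The P-positions (g = 0) in 0..11 are 0, 1, 2, 11.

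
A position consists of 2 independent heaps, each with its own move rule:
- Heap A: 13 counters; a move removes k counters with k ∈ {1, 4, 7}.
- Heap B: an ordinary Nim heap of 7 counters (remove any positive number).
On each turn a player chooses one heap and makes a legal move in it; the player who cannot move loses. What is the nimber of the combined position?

For heap A, compute g(0), g(1), … with moves {1, 4, 7}:
g(0) = mex{} = 0
g(1) = mex{0} = 1
g(2) = mex{1} = 0
g(3) = mex{0} = 1
g(4) = mex{0,1} = 2
g(5) = mex{1,2} = 0
g(6) = mex{0} = 1
g(7) = mex{0,1} = 2
g(8) = mex{1,2} = 0
g(9) = mex{0} = 1
g(10) = mex{1} = 0
g(11) = mex{0,2} = 1
g(12) = mex{0,1} = 2
g(13) = mex{1,2} = 0
So g(13) = 0.
Heap B is a plain Nim heap of size 7, so its Grundy value is 7.
The value of a disjunctive sum is the nim-sum of the parts.
Combined value = 0 XOR 7 = 7.

7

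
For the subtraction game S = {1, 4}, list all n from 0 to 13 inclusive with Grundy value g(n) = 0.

0, 2, 5, 7, 10, 12

Compute g(0), g(1), … for moves {1, 4}:
k:     0  1  2  3  4  5  6  7  8  9 10 11 12 13
g(k):  0  1  0  1  2  0  1  0  1  2  0  1  0  1
The P-positions (g = 0) in 0..13 are 0, 2, 5, 7, 10, 12.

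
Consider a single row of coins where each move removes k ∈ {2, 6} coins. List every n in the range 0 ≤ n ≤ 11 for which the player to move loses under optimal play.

Compute g(0), g(1), … for moves {2, 6}:
k:     0  1  2  3  4  5  6  7  8  9 10 11
g(k):  0  0  1  1  0  0  1  1  0  0  1  1
The P-positions (g = 0) in 0..11 are 0, 1, 4, 5, 8, 9.

0, 1, 4, 5, 8, 9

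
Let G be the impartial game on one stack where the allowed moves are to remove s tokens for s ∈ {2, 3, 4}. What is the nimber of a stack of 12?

Build the Grundy sequence with g(k) = mex{g(k−s) : s ∈ {2, 3, 4}, s ≤ k}:
k:     0  1  2  3  4  5  6  7  8  9 10 11 12
g(k):  0  0  1  1  2  2  0  0  1  1  2  2  0
So g(12) = 0.

0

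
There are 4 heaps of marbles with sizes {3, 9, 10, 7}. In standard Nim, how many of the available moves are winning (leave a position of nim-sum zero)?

Compute the nim-sum pairwise:
3 XOR 9 = 10
10 XOR 10 = 0
0 XOR 7 = 7
The overall nim-sum is X = 7. A heap of size p has a winning move iff p XOR X < p (reduce it to p XOR X).
  3: 3 XOR 7 = 4 ≥ 3 — no move.
  9: 9 XOR 7 = 14 ≥ 9 — no move.
  10: 10 XOR 7 = 13 ≥ 10 — no move.
  7: 7 XOR 7 = 0 < 7 — winning move (to 0).
That gives 1 winning move.

1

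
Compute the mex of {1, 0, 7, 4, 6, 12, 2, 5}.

The values 0, 1, 2 are all present; 3 is the first non-negative integer missing from the set.

3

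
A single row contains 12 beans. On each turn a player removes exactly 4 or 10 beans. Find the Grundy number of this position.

Grundy values for subtraction set {4, 10}:
g(0) = mex{} = 0
g(1) = mex{} = 0
g(2) = mex{} = 0
g(3) = mex{} = 0
g(4) = mex{0} = 1
g(5) = mex{0} = 1
g(6) = mex{0} = 1
g(7) = mex{0} = 1
g(8) = mex{1} = 0
g(9) = mex{1} = 0
g(10) = mex{0,1} = 2
g(11) = mex{0,1} = 2
g(12) = mex{0} = 1
So g(12) = 1.

1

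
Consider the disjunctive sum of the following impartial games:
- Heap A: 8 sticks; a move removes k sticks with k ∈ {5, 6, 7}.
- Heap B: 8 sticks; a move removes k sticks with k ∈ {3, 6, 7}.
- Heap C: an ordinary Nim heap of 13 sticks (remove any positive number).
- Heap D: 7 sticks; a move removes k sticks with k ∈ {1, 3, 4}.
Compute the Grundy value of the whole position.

14

Grundy values for heap A (subtraction set {5, 6, 7}):
k:     0  1  2  3  4  5  6  7  8
g(k):  0  0  0  0  0  1  1  1  1
So g(8) = 1.
Grundy values for heap B (subtraction set {3, 6, 7}):
k:     0  1  2  3  4  5  6  7  8
g(k):  0  0  0  1  1  1  2  2  2
So g(8) = 2.
Heap C is a plain Nim heap of size 13, so its Grundy value is 13.
Grundy values for heap D (subtraction set {1, 3, 4}):
g(0) = mex{} = 0
g(1) = mex{0} = 1
g(2) = mex{1} = 0
g(3) = mex{0} = 1
g(4) = mex{0,1} = 2
g(5) = mex{0,1,2} = 3
g(6) = mex{0,1,3} = 2
g(7) = mex{1,2} = 0
So g(7) = 0.
The value of a disjunctive sum is the nim-sum of the parts.
Combined value = 1 ⊕ 2 ⊕ 13 ⊕ 0 = 14.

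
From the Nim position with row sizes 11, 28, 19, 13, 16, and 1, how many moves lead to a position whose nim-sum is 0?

3

Compute the nim-sum pairwise:
11 ⊕ 28 = 23
23 ⊕ 19 = 4
4 ⊕ 13 = 9
9 ⊕ 16 = 25
25 ⊕ 1 = 24
The overall nim-sum is X = 24. A row of size p has a winning move iff p XOR X < p (reduce it to p XOR X).
  11: 11 XOR 24 = 19 ≥ 11 — no move.
  28: 28 XOR 24 = 4 < 28 — winning move (to 4).
  19: 19 XOR 24 = 11 < 19 — winning move (to 11).
  13: 13 XOR 24 = 21 ≥ 13 — no move.
  16: 16 XOR 24 = 8 < 16 — winning move (to 8).
  1: 1 XOR 24 = 25 ≥ 1 — no move.
That gives 3 winning moves.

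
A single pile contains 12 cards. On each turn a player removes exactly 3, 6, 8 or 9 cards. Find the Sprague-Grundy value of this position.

0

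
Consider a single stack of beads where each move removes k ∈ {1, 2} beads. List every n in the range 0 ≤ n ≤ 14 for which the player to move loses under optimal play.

0, 3, 6, 9, 12

Compute g(0), g(1), … for moves {1, 2}:
k:     0  1  2  3  4  5  6  7  8  9 10 11 12 13 14
g(k):  0  1  2  0  1  2  0  1  2  0  1  2  0  1  2
The P-positions (g = 0) in 0..14 are 0, 3, 6, 9, 12.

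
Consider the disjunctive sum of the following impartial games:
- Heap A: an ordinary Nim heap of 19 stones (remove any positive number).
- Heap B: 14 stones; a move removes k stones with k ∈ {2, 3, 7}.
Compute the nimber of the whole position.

17

Heap A is a plain Nim heap of size 19, so its Grundy value is 19.
Build the Grundy sequence for heap B with g(k) = mex{g(k−s) : s ∈ {2, 3, 7}, s ≤ k}:
k:     0  1  2  3  4  5  6  7  8  9 10 11 12 13 14
g(k):  0  0  1  1  2  0  0  1  1  2  0  0  1  1  2
So g(14) = 2.
The value of a disjunctive sum is the nim-sum of the parts.
Combined value = 19 XOR 2 = 17.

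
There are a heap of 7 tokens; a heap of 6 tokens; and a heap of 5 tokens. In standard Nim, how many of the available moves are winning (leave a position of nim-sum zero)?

3

Write each in binary and XOR column by column:
  111  (7)
  110  (6)
  101  (5)
  ---
  100  (4)
The overall nim-sum is X = 4. A heap of size p has a winning move iff p XOR X < p (reduce it to p XOR X).
  7: 7 XOR 4 = 3 < 7 — winning move (to 3).
  6: 6 XOR 4 = 2 < 6 — winning move (to 2).
  5: 5 XOR 4 = 1 < 5 — winning move (to 1).
That gives 3 winning moves.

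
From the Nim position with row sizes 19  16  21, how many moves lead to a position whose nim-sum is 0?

Bitwise XOR of the heap sizes:
  10011  (19)
  10000  (16)
  10101  (21)
  -----
  10110  (22)
The overall nim-sum is X = 22. A row of size p has a winning move iff p XOR X < p (reduce it to p XOR X).
  19: 19 XOR 22 = 5 < 19 — winning move (to 5).
  16: 16 XOR 22 = 6 < 16 — winning move (to 6).
  21: 21 XOR 22 = 3 < 21 — winning move (to 3).
That gives 3 winning moves.

3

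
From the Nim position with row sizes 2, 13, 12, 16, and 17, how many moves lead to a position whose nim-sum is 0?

1

Compute the nim-sum pairwise:
2 XOR 13 = 15
15 XOR 12 = 3
3 XOR 16 = 19
19 XOR 17 = 2
The overall nim-sum is X = 2. A row of size p has a winning move iff p XOR X < p (reduce it to p XOR X).
  2: 2 XOR 2 = 0 < 2 — winning move (to 0).
  13: 13 XOR 2 = 15 ≥ 13 — no move.
  12: 12 XOR 2 = 14 ≥ 12 — no move.
  16: 16 XOR 2 = 18 ≥ 16 — no move.
  17: 17 XOR 2 = 19 ≥ 17 — no move.
That gives 1 winning move.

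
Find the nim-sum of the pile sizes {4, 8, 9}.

5

Nim-sum: 4 XOR 8 XOR 9 = 5.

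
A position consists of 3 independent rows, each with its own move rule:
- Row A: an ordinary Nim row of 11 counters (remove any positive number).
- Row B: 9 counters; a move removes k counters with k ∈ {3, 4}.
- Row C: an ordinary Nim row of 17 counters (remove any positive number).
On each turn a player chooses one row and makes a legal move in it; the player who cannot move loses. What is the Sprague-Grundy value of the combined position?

Row A is a plain Nim row of size 11, so its Grundy value is 11.
For row B, compute g(0), g(1), … with moves {3, 4}:
k:     0  1  2  3  4  5  6  7  8  9
g(k):  0  0  0  1  1  1  2  0  0  0
So g(9) = 0.
Row C is a plain Nim row of size 17, so its Grundy value is 17.
By the Sprague-Grundy theorem, the Grundy value of a sum of independent games is the XOR of the component values.
Combined value = 11 ⊕ 0 ⊕ 17 = 26.

26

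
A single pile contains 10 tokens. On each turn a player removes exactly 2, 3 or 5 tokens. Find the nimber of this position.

1

Build the Grundy sequence with g(k) = mex{g(k−s) : s ∈ {2, 3, 5}, s ≤ k}:
k:     0  1  2  3  4  5  6  7  8  9 10
g(k):  0  0  1  1  2  2  3  0  0  1  1
So g(10) = 1.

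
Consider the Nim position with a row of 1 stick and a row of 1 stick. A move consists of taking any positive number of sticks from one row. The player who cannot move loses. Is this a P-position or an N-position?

Bitwise XOR of the heap sizes:
  1  (1)
  1  (1)
  -
  0  (0)
The nim-sum is 0, so this is a P-position: the player to move is in a losing position under optimal play.

P-position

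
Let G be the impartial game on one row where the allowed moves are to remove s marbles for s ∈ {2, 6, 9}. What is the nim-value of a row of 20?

0

Build the Grundy sequence with g(k) = mex{g(k−s) : s ∈ {2, 6, 9}, s ≤ k}:
k:     0  1  2  3  4  5  6  7  8  9 10 11 12 13 14 15 16 17 18 19 20
g(k):  0  0  1  1  0  0  1  1  0  2  1  3  0  2  1  0  0  1  1  0  0
So g(20) = 0.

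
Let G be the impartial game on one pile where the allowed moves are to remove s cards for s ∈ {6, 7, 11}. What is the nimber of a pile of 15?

2

Grundy values for subtraction set {6, 7, 11}:
k:     0  1  2  3  4  5  6  7  8  9 10 11 12 13 14 15
g(k):  0  0  0  0  0  0  1  1  1  1  1  1  2  2  2  2
So g(15) = 2.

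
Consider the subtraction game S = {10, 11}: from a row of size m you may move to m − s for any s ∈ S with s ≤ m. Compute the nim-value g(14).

1

Build the Grundy sequence with g(k) = mex{g(k−s) : s ∈ {10, 11}, s ≤ k}:
k:     0  1  2  3  4  5  6  7  8  9 10 11 12 13 14
g(k):  0  0  0  0  0  0  0  0  0  0  1  1  1  1  1
So g(14) = 1.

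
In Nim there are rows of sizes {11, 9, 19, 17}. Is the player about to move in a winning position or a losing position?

Losing position

Compute the nim-sum pairwise:
11 ⊕ 9 = 2
2 ⊕ 19 = 17
17 ⊕ 17 = 0
The nim-sum is 0, so this is a P-position: the player to move is in a losing position under optimal play.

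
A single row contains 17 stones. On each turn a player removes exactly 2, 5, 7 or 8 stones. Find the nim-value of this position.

3

Compute g(0), g(1), … for moves {2, 5, 7, 8}:
k:     0  1  2  3  4  5  6  7  8  9 10 11 12 13 14 15 16 17
g(k):  0  0  1  1  0  2  1  3  2  2  0  3  1  0  0  1  1  3
So g(17) = 3.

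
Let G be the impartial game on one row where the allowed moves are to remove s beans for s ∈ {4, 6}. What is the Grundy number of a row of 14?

Compute g(0), g(1), … for moves {4, 6}:
k:     0  1  2  3  4  5  6  7  8  9 10 11 12 13 14
g(k):  0  0  0  0  1  1  1  1  2  2  0  0  0  0  1
So g(14) = 1.

1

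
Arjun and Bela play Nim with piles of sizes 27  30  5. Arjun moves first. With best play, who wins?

Nim-sum: 27 ^ 30 ^ 5 = 0.
The nim-sum is 0, so this is a P-position: the player to move is in a losing position under optimal play; Arjun is about to move from it and so loses — Bela wins.

Bela wins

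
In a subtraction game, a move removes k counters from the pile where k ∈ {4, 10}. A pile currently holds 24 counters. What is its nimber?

2

Compute g(0), g(1), … for moves {4, 10}:
k:     0  1  2  3  4  5  6  7  8  9 10 11 12 13 14 15 16 17 18 19 20 21 22 23 24
g(k):  0  0  0  0  1  1  1  1  0  0  2  2  1  1  0  0  0  0  1  1  1  1  0  0  2
So g(24) = 2.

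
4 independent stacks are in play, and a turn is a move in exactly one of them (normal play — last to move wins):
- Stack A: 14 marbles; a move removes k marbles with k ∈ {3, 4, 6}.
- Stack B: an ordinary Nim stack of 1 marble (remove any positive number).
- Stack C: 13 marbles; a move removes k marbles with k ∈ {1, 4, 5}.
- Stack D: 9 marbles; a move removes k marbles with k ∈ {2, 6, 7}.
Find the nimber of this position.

3

Build the Grundy sequence for stack A with g(k) = mex{g(k−s) : s ∈ {3, 4, 6}, s ≤ k}:
k:     0  1  2  3  4  5  6  7  8  9 10 11 12 13 14
g(k):  0  0  0  1  1  1  2  2  2  0  0  0  1  1  1
So g(14) = 1.
Stack B is a plain Nim stack of size 1, so its Grundy value is 1.
Build the Grundy sequence for stack C with g(k) = mex{g(k−s) : s ∈ {1, 4, 5}, s ≤ k}:
k:     0  1  2  3  4  5  6  7  8  9 10 11 12 13
g(k):  0  1  0  1  2  3  2  3  0  1  0  1  2  3
So g(13) = 3.
For stack D, compute g(0), g(1), … with moves {2, 6, 7}:
g(0) = mex{} = 0
g(1) = mex{} = 0
g(2) = mex{0} = 1
g(3) = mex{0} = 1
g(4) = mex{1} = 0
g(5) = mex{1} = 0
g(6) = mex{0} = 1
g(7) = mex{0} = 1
g(8) = mex{0,1} = 2
g(9) = mex{1} = 0
So g(9) = 0.
By the Sprague-Grundy theorem, the Grundy value of a sum of independent games is the XOR of the component values.
Combined value = 1 XOR 1 XOR 3 XOR 0 = 3.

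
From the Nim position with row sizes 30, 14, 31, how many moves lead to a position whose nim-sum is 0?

3

Nim-sum: 30 ⊕ 14 ⊕ 31 = 15.
The overall nim-sum is X = 15. A row of size p has a winning move iff p XOR X < p (reduce it to p XOR X).
  30: 30 XOR 15 = 17 < 30 — winning move (to 17).
  14: 14 XOR 15 = 1 < 14 — winning move (to 1).
  31: 31 XOR 15 = 16 < 31 — winning move (to 16).
That gives 3 winning moves.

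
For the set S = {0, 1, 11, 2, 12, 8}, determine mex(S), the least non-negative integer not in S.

3

The values 0, 1, 2 are all present; 3 is the first non-negative integer missing from the set.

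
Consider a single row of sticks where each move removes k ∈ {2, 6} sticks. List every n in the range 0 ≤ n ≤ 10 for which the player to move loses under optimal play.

0, 1, 4, 5, 8, 9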